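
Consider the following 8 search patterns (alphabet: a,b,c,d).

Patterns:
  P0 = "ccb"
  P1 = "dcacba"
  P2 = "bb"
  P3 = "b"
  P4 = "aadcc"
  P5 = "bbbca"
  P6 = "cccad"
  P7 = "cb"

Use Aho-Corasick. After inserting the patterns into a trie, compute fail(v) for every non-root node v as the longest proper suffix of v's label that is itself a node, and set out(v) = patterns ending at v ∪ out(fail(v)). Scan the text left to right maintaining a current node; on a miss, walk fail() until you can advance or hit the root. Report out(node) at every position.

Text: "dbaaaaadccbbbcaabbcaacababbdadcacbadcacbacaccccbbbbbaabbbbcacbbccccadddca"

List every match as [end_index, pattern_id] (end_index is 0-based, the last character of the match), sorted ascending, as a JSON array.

Construct AC machine:
Trie nodes:
  n0 'ε': a→12 b→10 c→1 d→4
  n1 'c': b→23 c→2
  n2 'cc': b→3 c→20
  n3 'ccb': ·  [P0 ends]
  n4 'd': c→5
  n5 'dc': a→6
  n6 'dca': c→7
  n7 'dcac': b→8
  n8 'dcacb': a→9
  n9 'dcacba': ·  [P1 ends]
  n10 'b': b→11  [P3 ends]
  n11 'bb': b→17  [P2 ends]
  n12 'a': a→13
  n13 'aa': d→14
  n14 'aad': c→15
  n15 'aadc': c→16
  n16 'aadcc': ·  [P4 ends]
  n17 'bbb': c→18
  n18 'bbbc': a→19
  n19 'bbbca': ·  [P5 ends]
  n20 'ccc': a→21
  n21 'ccca': d→22
  n22 'cccad': ·  [P6 ends]
  n23 'cb': ·  [P7 ends]

BFS fail/out derivation:
  fail(1) 'c': from fail(0)=0 chase 'c': 0 ⇒ 0;  out=∅∪out(0)=∅
  fail(4) 'd': from fail(0)=0 chase 'd': 0 ⇒ 0;  out=∅∪out(0)=∅
  fail(10) 'b': from fail(0)=0 chase 'b': 0 ⇒ 0;  out={3}∪out(0)={3}
  fail(12) 'a': from fail(0)=0 chase 'a': 0 ⇒ 0;  out=∅∪out(0)=∅
  fail(2) 'cc': from fail(1)=0 chase 'c': 0 ⇒ 1;  out=∅∪out(1)=∅
  fail(5) 'dc': from fail(4)=0 chase 'c': 0 ⇒ 1;  out=∅∪out(1)=∅
  fail(11) 'bb': from fail(10)=0 chase 'b': 0 ⇒ 10;  out={2}∪out(10)={2,3}
  fail(13) 'aa': from fail(12)=0 chase 'a': 0 ⇒ 12;  out=∅∪out(12)=∅
  fail(23) 'cb': from fail(1)=0 chase 'b': 0 ⇒ 10;  out={7}∪out(10)={3,7}
  fail(3) 'ccb': from fail(2)=1 chase 'b': 1 ⇒ 23;  out={0}∪out(23)={0,3,7}
  fail(6) 'dca': from fail(5)=1 chase 'a': 1→0 ⇒ 12;  out=∅∪out(12)=∅
  fail(14) 'aad': from fail(13)=12 chase 'd': 12→0 ⇒ 4;  out=∅∪out(4)=∅
  fail(17) 'bbb': from fail(11)=10 chase 'b': 10 ⇒ 11;  out=∅∪out(11)={2,3}
  fail(20) 'ccc': from fail(2)=1 chase 'c': 1 ⇒ 2;  out=∅∪out(2)=∅
  fail(7) 'dcac': from fail(6)=12 chase 'c': 12→0 ⇒ 1;  out=∅∪out(1)=∅
  fail(15) 'aadc': from fail(14)=4 chase 'c': 4 ⇒ 5;  out=∅∪out(5)=∅
  fail(18) 'bbbc': from fail(17)=11 chase 'c': 11→10→0 ⇒ 1;  out=∅∪out(1)=∅
  fail(21) 'ccca': from fail(20)=2 chase 'a': 2→1→0 ⇒ 12;  out=∅∪out(12)=∅
  fail(8) 'dcacb': from fail(7)=1 chase 'b': 1 ⇒ 23;  out=∅∪out(23)={3,7}
  fail(16) 'aadcc': from fail(15)=5 chase 'c': 5→1 ⇒ 2;  out={4}∪out(2)={4}
  fail(19) 'bbbca': from fail(18)=1 chase 'a': 1→0 ⇒ 12;  out={5}∪out(12)={5}
  fail(22) 'cccad': from fail(21)=12 chase 'd': 12→0 ⇒ 4;  out={6}∪out(4)={6}
  fail(9) 'dcacba': from fail(8)=23 chase 'a': 23→10→0 ⇒ 12;  out={1}∪out(12)={1}

Scan:
i=0 'd': node 0→4
i=1 'b': node 4→10 (fail-walked)  emit P3@[1:1]
i=2 'a': node 10→12 (fail-walked)
i=3 'a': node 12→13
i=4 'a': node 13→13 (fail-walked)
i=5 'a': node 13→13 (fail-walked)
i=6 'a': node 13→13 (fail-walked)
i=7 'd': node 13→14
i=8 'c': node 14→15
i=9 'c': node 15→16  emit P4@[5:9]
i=10 'b': node 16→3 (fail-walked)  emit P0@[8:10],P3@[10:10],P7@[9:10]
i=11 'b': node 3→11 (fail-walked)  emit P2@[10:11],P3@[11:11]
i=12 'b': node 11→17  emit P2@[11:12],P3@[12:12]
i=13 'c': node 17→18
i=14 'a': node 18→19  emit P5@[10:14]
i=15 'a': node 19→13 (fail-walked)
i=16 'b': node 13→10 (fail-walked)  emit P3@[16:16]
i=17 'b': node 10→11  emit P2@[16:17],P3@[17:17]
i=18 'c': node 11→1 (fail-walked)
i=19 'a': node 1→12 (fail-walked)
i=20 'a': node 12→13
i=21 'c': node 13→1 (fail-walked)
i=22 'a': node 1→12 (fail-walked)
i=23 'b': node 12→10 (fail-walked)  emit P3@[23:23]
i=24 'a': node 10→12 (fail-walked)
i=25 'b': node 12→10 (fail-walked)  emit P3@[25:25]
i=26 'b': node 10→11  emit P2@[25:26],P3@[26:26]
i=27 'd': node 11→4 (fail-walked)
i=28 'a': node 4→12 (fail-walked)
i=29 'd': node 12→4 (fail-walked)
i=30 'c': node 4→5
i=31 'a': node 5→6
i=32 'c': node 6→7
i=33 'b': node 7→8  emit P3@[33:33],P7@[32:33]
i=34 'a': node 8→9  emit P1@[29:34]
i=35 'd': node 9→4 (fail-walked)
i=36 'c': node 4→5
i=37 'a': node 5→6
i=38 'c': node 6→7
i=39 'b': node 7→8  emit P3@[39:39],P7@[38:39]
i=40 'a': node 8→9  emit P1@[35:40]
i=41 'c': node 9→1 (fail-walked)
i=42 'a': node 1→12 (fail-walked)
i=43 'c': node 12→1 (fail-walked)
i=44 'c': node 1→2
i=45 'c': node 2→20
i=46 'c': node 20→20 (fail-walked)
i=47 'b': node 20→3 (fail-walked)  emit P0@[45:47],P3@[47:47],P7@[46:47]
i=48 'b': node 3→11 (fail-walked)  emit P2@[47:48],P3@[48:48]
i=49 'b': node 11→17  emit P2@[48:49],P3@[49:49]
i=50 'b': node 17→17 (fail-walked)  emit P2@[49:50],P3@[50:50]
i=51 'b': node 17→17 (fail-walked)  emit P2@[50:51],P3@[51:51]
i=52 'a': node 17→12 (fail-walked)
i=53 'a': node 12→13
i=54 'b': node 13→10 (fail-walked)  emit P3@[54:54]
i=55 'b': node 10→11  emit P2@[54:55],P3@[55:55]
i=56 'b': node 11→17  emit P2@[55:56],P3@[56:56]
i=57 'b': node 17→17 (fail-walked)  emit P2@[56:57],P3@[57:57]
i=58 'c': node 17→18
i=59 'a': node 18→19  emit P5@[55:59]
i=60 'c': node 19→1 (fail-walked)
i=61 'b': node 1→23  emit P3@[61:61],P7@[60:61]
i=62 'b': node 23→11 (fail-walked)  emit P2@[61:62],P3@[62:62]
i=63 'c': node 11→1 (fail-walked)
i=64 'c': node 1→2
i=65 'c': node 2→20
i=66 'c': node 20→20 (fail-walked)
i=67 'a': node 20→21
i=68 'd': node 21→22  emit P6@[64:68]
i=69 'd': node 22→4 (fail-walked)
i=70 'd': node 4→4 (fail-walked)
i=71 'c': node 4→5
i=72 'a': node 5→6

All matches (sorted): [[1,3],[9,4],[10,0],[10,3],[10,7],[11,2],[11,3],[12,2],[12,3],[14,5],[16,3],[17,2],[17,3],[23,3],[25,3],[26,2],[26,3],[33,3],[33,7],[34,1],[39,3],[39,7],[40,1],[47,0],[47,3],[47,7],[48,2],[48,3],[49,2],[49,3],[50,2],[50,3],[51,2],[51,3],[54,3],[55,2],[55,3],[56,2],[56,3],[57,2],[57,3],[59,5],[61,3],[61,7],[62,2],[62,3],[68,6]]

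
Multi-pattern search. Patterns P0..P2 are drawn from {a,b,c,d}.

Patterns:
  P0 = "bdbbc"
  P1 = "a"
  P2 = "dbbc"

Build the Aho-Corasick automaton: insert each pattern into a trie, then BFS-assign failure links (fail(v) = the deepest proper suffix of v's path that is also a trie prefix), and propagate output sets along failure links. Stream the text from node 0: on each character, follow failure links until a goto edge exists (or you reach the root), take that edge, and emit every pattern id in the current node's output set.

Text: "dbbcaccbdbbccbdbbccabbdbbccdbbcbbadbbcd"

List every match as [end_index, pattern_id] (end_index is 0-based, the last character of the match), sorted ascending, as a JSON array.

Build:
Trie (insert patterns):
  n0 'ε': a→6 b→1 d→7
  n1 'b': d→2
  n2 'bd': b→3
  n3 'bdb': b→4
  n4 'bdbb': c→5
  n5 'bdbbc': ·  ←P0
  n6 'a': ·  ←P1
  n7 'd': b→8
  n8 'db': b→9
  n9 'dbb': c→10
  n10 'dbbc': ·  ←P2

BFS fail/out derivation:
  n1('b'): parent n0 fail=0; on 'b' 0 → fail=0;  out ∅∪∅=∅
  n6('a'): parent n0 fail=0; on 'a' 0 → fail=0;  out {1}∪∅={1}
  n7('d'): parent n0 fail=0; on 'd' 0 → fail=0;  out ∅∪∅=∅
  n2('bd'): parent n1 fail=0; on 'd' 0 → fail=7;  out ∅∪∅=∅
  n8('db'): parent n7 fail=0; on 'b' 0 → fail=1;  out ∅∪∅=∅
  n3('bdb'): parent n2 fail=7; on 'b' 7 → fail=8;  out ∅∪∅=∅
  n9('dbb'): parent n8 fail=1; on 'b' 1→0 → fail=1;  out ∅∪∅=∅
  n4('bdbb'): parent n3 fail=8; on 'b' 8 → fail=9;  out ∅∪∅=∅
  n10('dbbc'): parent n9 fail=1; on 'c' 1→0 → fail=0;  out {2}∪∅={2}
  n5('bdbbc'): parent n4 fail=9; on 'c' 9 → fail=10;  out {0}∪{2}={0,2}

Run:
i=0 'd': node 0→7
i=1 'b': node 7→8
i=2 'b': node 8→9
i=3 'c': node 9→10  → match P2@[0:3]
i=4 'a': node 10→6 ·f  → match P1@[4:4]
i=5 'c': node 6→0 ·f
i=6 'c': node 0→0
i=7 'b': node 0→1
i=8 'd': node 1→2
i=9 'b': node 2→3
i=10 'b': node 3→4
i=11 'c': node 4→5  → match P0@[7:11],P2@[8:11]
i=12 'c': node 5→0 ·f
i=13 'b': node 0→1
i=14 'd': node 1→2
i=15 'b': node 2→3
i=16 'b': node 3→4
i=17 'c': node 4→5  → match P0@[13:17],P2@[14:17]
i=18 'c': node 5→0 ·f
i=19 'a': node 0→6  → match P1@[19:19]
i=20 'b': node 6→1 ·f
i=21 'b': node 1→1 ·f
i=22 'd': node 1→2
i=23 'b': node 2→3
i=24 'b': node 3→4
i=25 'c': node 4→5  → match P0@[21:25],P2@[22:25]
i=26 'c': node 5→0 ·f
i=27 'd': node 0→7
i=28 'b': node 7→8
i=29 'b': node 8→9
i=30 'c': node 9→10  → match P2@[27:30]
i=31 'b': node 10→1 ·f
i=32 'b': node 1→1 ·f
i=33 'a': node 1→6 ·f  → match P1@[33:33]
i=34 'd': node 6→7 ·f
i=35 'b': node 7→8
i=36 'b': node 8→9
i=37 'c': node 9→10  → match P2@[34:37]
i=38 'd': node 10→7 ·f

Matches: [[3,2],[4,1],[11,0],[11,2],[17,0],[17,2],[19,1],[25,0],[25,2],[30,2],[33,1],[37,2]]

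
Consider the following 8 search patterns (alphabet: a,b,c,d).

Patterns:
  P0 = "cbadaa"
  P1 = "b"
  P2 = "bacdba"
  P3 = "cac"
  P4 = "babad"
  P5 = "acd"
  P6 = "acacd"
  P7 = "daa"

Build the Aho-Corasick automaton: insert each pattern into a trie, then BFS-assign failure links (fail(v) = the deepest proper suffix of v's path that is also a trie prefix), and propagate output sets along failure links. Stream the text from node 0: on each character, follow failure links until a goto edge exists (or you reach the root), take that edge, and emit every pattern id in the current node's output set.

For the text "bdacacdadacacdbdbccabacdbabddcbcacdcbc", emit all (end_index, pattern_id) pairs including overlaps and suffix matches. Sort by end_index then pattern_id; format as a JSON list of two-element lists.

Build:
Trie (insert patterns):
  n0 'ε': a→18 b→7 c→1 d→24
  n1 'c': a→13 b→2
  n2 'cb': a→3
  n3 'cba': d→4
  n4 'cbad': a→5
  n5 'cbada': a→6
  n6 'cbadaa': ·  ←P0
  n7 'b': a→8  ←P1
  n8 'ba': b→15 c→9
  n9 'bac': d→10
  n10 'bacd': b→11
  n11 'bacdb': a→12
  n12 'bacdba': ·  ←P2
  n13 'ca': c→14
  n14 'cac': ·  ←P3
  n15 'bab': a→16
  n16 'baba': d→17
  n17 'babad': ·  ←P4
  n18 'a': c→19
  n19 'ac': a→21 d→20
  n20 'acd': ·  ←P5
  n21 'aca': c→22
  n22 'acac': d→23
  n23 'acacd': ·  ←P6
  n24 'd': a→25
  n25 'da': a→26
  n26 'daa': ·  ←P7

Failure links (BFS by depth):
  fail(1) 'c': from fail(0)=0 chase 'c': 0 ⇒ 0;  out=∅∪out(0)=∅
  fail(7) 'b': from fail(0)=0 chase 'b': 0 ⇒ 0;  out={1}∪out(0)={1}
  fail(18) 'a': from fail(0)=0 chase 'a': 0 ⇒ 0;  out=∅∪out(0)=∅
  fail(24) 'd': from fail(0)=0 chase 'd': 0 ⇒ 0;  out=∅∪out(0)=∅
  fail(2) 'cb': from fail(1)=0 chase 'b': 0 ⇒ 7;  out=∅∪out(7)={1}
  fail(8) 'ba': from fail(7)=0 chase 'a': 0 ⇒ 18;  out=∅∪out(18)=∅
  fail(13) 'ca': from fail(1)=0 chase 'a': 0 ⇒ 18;  out=∅∪out(18)=∅
  fail(19) 'ac': from fail(18)=0 chase 'c': 0 ⇒ 1;  out=∅∪out(1)=∅
  fail(25) 'da': from fail(24)=0 chase 'a': 0 ⇒ 18;  out=∅∪out(18)=∅
  fail(3) 'cba': from fail(2)=7 chase 'a': 7 ⇒ 8;  out=∅∪out(8)=∅
  fail(9) 'bac': from fail(8)=18 chase 'c': 18 ⇒ 19;  out=∅∪out(19)=∅
  fail(14) 'cac': from fail(13)=18 chase 'c': 18 ⇒ 19;  out={3}∪out(19)={3}
  fail(15) 'bab': from fail(8)=18 chase 'b': 18→0 ⇒ 7;  out=∅∪out(7)={1}
  fail(20) 'acd': from fail(19)=1 chase 'd': 1→0 ⇒ 24;  out={5}∪out(24)={5}
  fail(21) 'aca': from fail(19)=1 chase 'a': 1 ⇒ 13;  out=∅∪out(13)=∅
  fail(26) 'daa': from fail(25)=18 chase 'a': 18→0 ⇒ 18;  out={7}∪out(18)={7}
  fail(4) 'cbad': from fail(3)=8 chase 'd': 8→18→0 ⇒ 24;  out=∅∪out(24)=∅
  fail(10) 'bacd': from fail(9)=19 chase 'd': 19 ⇒ 20;  out=∅∪out(20)={5}
  fail(16) 'baba': from fail(15)=7 chase 'a': 7 ⇒ 8;  out=∅∪out(8)=∅
  fail(22) 'acac': from fail(21)=13 chase 'c': 13 ⇒ 14;  out=∅∪out(14)={3}
  fail(5) 'cbada': from fail(4)=24 chase 'a': 24 ⇒ 25;  out=∅∪out(25)=∅
  fail(11) 'bacdb': from fail(10)=20 chase 'b': 20→24→0 ⇒ 7;  out=∅∪out(7)={1}
  fail(17) 'babad': from fail(16)=8 chase 'd': 8→18→0 ⇒ 24;  out={4}∪out(24)={4}
  fail(23) 'acacd': from fail(22)=14 chase 'd': 14→19 ⇒ 20;  out={6}∪out(20)={5,6}
  fail(6) 'cbadaa': from fail(5)=25 chase 'a': 25 ⇒ 26;  out={0}∪out(26)={0,7}
  fail(12) 'bacdba': from fail(11)=7 chase 'a': 7 ⇒ 8;  out={2}∪out(8)={2}

Scan:
i=0 'b': node 0→7  → match P1@[0:0]
i=1 'd': node 7→24 (via fail)
i=2 'a': node 24→25
i=3 'c': node 25→19 (via fail)
i=4 'a': node 19→21
i=5 'c': node 21→22  → match P3@[3:5]
i=6 'd': node 22→23  → match P5@[4:6],P6@[2:6]
i=7 'a': node 23→25 (via fail)
i=8 'd': node 25→24 (via fail)
i=9 'a': node 24→25
i=10 'c': node 25→19 (via fail)
i=11 'a': node 19→21
i=12 'c': node 21→22  → match P3@[10:12]
i=13 'd': node 22→23  → match P5@[11:13],P6@[9:13]
i=14 'b': node 23→7 (via fail)  → match P1@[14:14]
i=15 'd': node 7→24 (via fail)
i=16 'b': node 24→7 (via fail)  → match P1@[16:16]
i=17 'c': node 7→1 (via fail)
i=18 'c': node 1→1 (via fail)
i=19 'a': node 1→13
i=20 'b': node 13→7 (via fail)  → match P1@[20:20]
i=21 'a': node 7→8
i=22 'c': node 8→9
i=23 'd': node 9→10  → match P5@[21:23]
i=24 'b': node 10→11  → match P1@[24:24]
i=25 'a': node 11→12  → match P2@[20:25]
i=26 'b': node 12→15 (via fail)  → match P1@[26:26]
i=27 'd': node 15→24 (via fail)
i=28 'd': node 24→24 (via fail)
i=29 'c': node 24→1 (via fail)
i=30 'b': node 1→2  → match P1@[30:30]
i=31 'c': node 2→1 (via fail)
i=32 'a': node 1→13
i=33 'c': node 13→14  → match P3@[31:33]
i=34 'd': node 14→20 (via fail)  → match P5@[32:34]
i=35 'c': node 20→1 (via fail)
i=36 'b': node 1→2  → match P1@[36:36]
i=37 'c': node 2→1 (via fail)

All matches (sorted): [[0,1],[5,3],[6,5],[6,6],[12,3],[13,5],[13,6],[14,1],[16,1],[20,1],[23,5],[24,1],[25,2],[26,1],[30,1],[33,3],[34,5],[36,1]]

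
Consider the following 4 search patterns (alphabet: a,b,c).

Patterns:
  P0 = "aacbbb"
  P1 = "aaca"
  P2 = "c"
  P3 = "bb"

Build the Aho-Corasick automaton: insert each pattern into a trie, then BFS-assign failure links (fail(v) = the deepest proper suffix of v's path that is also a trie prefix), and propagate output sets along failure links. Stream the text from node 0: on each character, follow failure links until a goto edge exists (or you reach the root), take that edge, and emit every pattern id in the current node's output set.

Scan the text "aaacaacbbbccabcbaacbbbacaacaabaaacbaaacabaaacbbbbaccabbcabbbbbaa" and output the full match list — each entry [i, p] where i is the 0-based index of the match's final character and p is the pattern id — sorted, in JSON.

Build:
Trie nodes:
  0='ε' goto a→1 b→9 c→8
  1='a' goto a→2
  2='aa' goto c→3
  3='aac' goto a→7 b→4
  4='aacb' goto b→5
  5='aacbb' goto b→6
  6='aacbbb' goto ·  ←P0
  7='aaca' goto ·  ←P1
  8='c' goto ·  ←P2
  9='b' goto b→10
  10='bb' goto ·  ←P3

BFS fail/out derivation:
  fail(1) 'a': from fail(0)=0 chase 'a': 0 ⇒ 0;  out=∅∪out(0)=∅
  fail(8) 'c': from fail(0)=0 chase 'c': 0 ⇒ 0;  out={2}∪out(0)={2}
  fail(9) 'b': from fail(0)=0 chase 'b': 0 ⇒ 0;  out=∅∪out(0)=∅
  fail(2) 'aa': from fail(1)=0 chase 'a': 0 ⇒ 1;  out=∅∪out(1)=∅
  fail(10) 'bb': from fail(9)=0 chase 'b': 0 ⇒ 9;  out={3}∪out(9)={3}
  fail(3) 'aac': from fail(2)=1 chase 'c': 1→0 ⇒ 8;  out=∅∪out(8)={2}
  fail(4) 'aacb': from fail(3)=8 chase 'b': 8→0 ⇒ 9;  out=∅∪out(9)=∅
  fail(7) 'aaca': from fail(3)=8 chase 'a': 8→0 ⇒ 1;  out={1}∪out(1)={1}
  fail(5) 'aacbb': from fail(4)=9 chase 'b': 9 ⇒ 10;  out=∅∪out(10)={3}
  fail(6) 'aacbbb': from fail(5)=10 chase 'b': 10→9 ⇒ 10;  out={0}∪out(10)={0,3}

Run:
i=0 'a': node 0→1
i=1 'a': node 1→2
i=2 'a': node 2→2 (via fail)
i=3 'c': node 2→3  emit P2@[3:3]
i=4 'a': node 3→7  emit P1@[1:4]
i=5 'a': node 7→2 (via fail)
i=6 'c': node 2→3  emit P2@[6:6]
i=7 'b': node 3→4
i=8 'b': node 4→5  emit P3@[7:8]
i=9 'b': node 5→6  emit P0@[4:9],P3@[8:9]
i=10 'c': node 6→8 (via fail)  emit P2@[10:10]
i=11 'c': node 8→8 (via fail)  emit P2@[11:11]
i=12 'a': node 8→1 (via fail)
i=13 'b': node 1→9 (via fail)
i=14 'c': node 9→8 (via fail)  emit P2@[14:14]
i=15 'b': node 8→9 (via fail)
i=16 'a': node 9→1 (via fail)
i=17 'a': node 1→2
i=18 'c': node 2→3  emit P2@[18:18]
i=19 'b': node 3→4
i=20 'b': node 4→5  emit P3@[19:20]
i=21 'b': node 5→6  emit P0@[16:21],P3@[20:21]
i=22 'a': node 6→1 (via fail)
i=23 'c': node 1→8 (via fail)  emit P2@[23:23]
i=24 'a': node 8→1 (via fail)
i=25 'a': node 1→2
i=26 'c': node 2→3  emit P2@[26:26]
i=27 'a': node 3→7  emit P1@[24:27]
i=28 'a': node 7→2 (via fail)
i=29 'b': node 2→9 (via fail)
i=30 'a': node 9→1 (via fail)
i=31 'a': node 1→2
i=32 'a': node 2→2 (via fail)
i=33 'c': node 2→3  emit P2@[33:33]
i=34 'b': node 3→4
i=35 'a': node 4→1 (via fail)
i=36 'a': node 1→2
i=37 'a': node 2→2 (via fail)
i=38 'c': node 2→3  emit P2@[38:38]
i=39 'a': node 3→7  emit P1@[36:39]
i=40 'b': node 7→9 (via fail)
i=41 'a': node 9→1 (via fail)
i=42 'a': node 1→2
i=43 'a': node 2→2 (via fail)
i=44 'c': node 2→3  emit P2@[44:44]
i=45 'b': node 3→4
i=46 'b': node 4→5  emit P3@[45:46]
i=47 'b': node 5→6  emit P0@[42:47],P3@[46:47]
i=48 'b': node 6→10 (via fail)  emit P3@[47:48]
i=49 'a': node 10→1 (via fail)
i=50 'c': node 1→8 (via fail)  emit P2@[50:50]
i=51 'c': node 8→8 (via fail)  emit P2@[51:51]
i=52 'a': node 8→1 (via fail)
i=53 'b': node 1→9 (via fail)
i=54 'b': node 9→10  emit P3@[53:54]
i=55 'c': node 10→8 (via fail)  emit P2@[55:55]
i=56 'a': node 8→1 (via fail)
i=57 'b': node 1→9 (via fail)
i=58 'b': node 9→10  emit P3@[57:58]
i=59 'b': node 10→10 (via fail)  emit P3@[58:59]
i=60 'b': node 10→10 (via fail)  emit P3@[59:60]
i=61 'b': node 10→10 (via fail)  emit P3@[60:61]
i=62 'a': node 10→1 (via fail)
i=63 'a': node 1→2

Result: [[3,2],[4,1],[6,2],[8,3],[9,0],[9,3],[10,2],[11,2],[14,2],[18,2],[20,3],[21,0],[21,3],[23,2],[26,2],[27,1],[33,2],[38,2],[39,1],[44,2],[46,3],[47,0],[47,3],[48,3],[50,2],[51,2],[54,3],[55,2],[58,3],[59,3],[60,3],[61,3]]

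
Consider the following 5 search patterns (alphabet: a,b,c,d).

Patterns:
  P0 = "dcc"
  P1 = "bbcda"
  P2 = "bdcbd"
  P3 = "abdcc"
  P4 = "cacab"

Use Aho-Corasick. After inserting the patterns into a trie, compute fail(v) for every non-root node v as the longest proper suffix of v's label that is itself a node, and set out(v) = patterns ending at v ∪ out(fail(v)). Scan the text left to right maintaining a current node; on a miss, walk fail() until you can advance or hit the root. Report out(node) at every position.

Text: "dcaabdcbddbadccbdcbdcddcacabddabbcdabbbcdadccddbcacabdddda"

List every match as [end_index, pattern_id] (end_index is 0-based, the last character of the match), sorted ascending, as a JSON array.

Build:
Trie (insert patterns):
  n0 'ε': a→13 b→4 c→18 d→1
  n1 'd': c→2
  n2 'dc': c→3
  n3 'dcc': ·  ←P0
  n4 'b': b→5 d→9
  n5 'bb': c→6
  n6 'bbc': d→7
  n7 'bbcd': a→8
  n8 'bbcda': ·  ←P1
  n9 'bd': c→10
  n10 'bdc': b→11
  n11 'bdcb': d→12
  n12 'bdcbd': ·  ←P2
  n13 'a': b→14
  n14 'ab': d→15
  n15 'abd': c→16
  n16 'abdc': c→17
  n17 'abdcc': ·  ←P3
  n18 'c': a→19
  n19 'ca': c→20
  n20 'cac': a→21
  n21 'caca': b→22
  n22 'cacab': ·  ←P4

Failure links (BFS by depth):
  fail(1) 'd': from fail(0)=0 chase 'd': 0 ⇒ 0;  out=∅∪out(0)=∅
  fail(4) 'b': from fail(0)=0 chase 'b': 0 ⇒ 0;  out=∅∪out(0)=∅
  fail(13) 'a': from fail(0)=0 chase 'a': 0 ⇒ 0;  out=∅∪out(0)=∅
  fail(18) 'c': from fail(0)=0 chase 'c': 0 ⇒ 0;  out=∅∪out(0)=∅
  fail(2) 'dc': from fail(1)=0 chase 'c': 0 ⇒ 18;  out=∅∪out(18)=∅
  fail(5) 'bb': from fail(4)=0 chase 'b': 0 ⇒ 4;  out=∅∪out(4)=∅
  fail(9) 'bd': from fail(4)=0 chase 'd': 0 ⇒ 1;  out=∅∪out(1)=∅
  fail(14) 'ab': from fail(13)=0 chase 'b': 0 ⇒ 4;  out=∅∪out(4)=∅
  fail(19) 'ca': from fail(18)=0 chase 'a': 0 ⇒ 13;  out=∅∪out(13)=∅
  fail(3) 'dcc': from fail(2)=18 chase 'c': 18→0 ⇒ 18;  out={0}∪out(18)={0}
  fail(6) 'bbc': from fail(5)=4 chase 'c': 4→0 ⇒ 18;  out=∅∪out(18)=∅
  fail(10) 'bdc': from fail(9)=1 chase 'c': 1 ⇒ 2;  out=∅∪out(2)=∅
  fail(15) 'abd': from fail(14)=4 chase 'd': 4 ⇒ 9;  out=∅∪out(9)=∅
  fail(20) 'cac': from fail(19)=13 chase 'c': 13→0 ⇒ 18;  out=∅∪out(18)=∅
  fail(7) 'bbcd': from fail(6)=18 chase 'd': 18→0 ⇒ 1;  out=∅∪out(1)=∅
  fail(11) 'bdcb': from fail(10)=2 chase 'b': 2→18→0 ⇒ 4;  out=∅∪out(4)=∅
  fail(16) 'abdc': from fail(15)=9 chase 'c': 9 ⇒ 10;  out=∅∪out(10)=∅
  fail(21) 'caca': from fail(20)=18 chase 'a': 18 ⇒ 19;  out=∅∪out(19)=∅
  fail(8) 'bbcda': from fail(7)=1 chase 'a': 1→0 ⇒ 13;  out={1}∪out(13)={1}
  fail(12) 'bdcbd': from fail(11)=4 chase 'd': 4 ⇒ 9;  out={2}∪out(9)={2}
  fail(17) 'abdcc': from fail(16)=10 chase 'c': 10→2 ⇒ 3;  out={3}∪out(3)={0,3}
  fail(22) 'cacab': from fail(21)=19 chase 'b': 19→13 ⇒ 14;  out={4}∪out(14)={4}

Text stream:
i=0 'd': node 0→1
i=1 'c': node 1→2
i=2 'a': node 2→19 (via fail)
i=3 'a': node 19→13 (via fail)
i=4 'b': node 13→14
i=5 'd': node 14→15
i=6 'c': node 15→16
i=7 'b': node 16→11 (via fail)
i=8 'd': node 11→12  → match P2@[4:8]
i=9 'd': node 12→1 (via fail)
i=10 'b': node 1→4 (via fail)
i=11 'a': node 4→13 (via fail)
i=12 'd': node 13→1 (via fail)
i=13 'c': node 1→2
i=14 'c': node 2→3  → match P0@[12:14]
i=15 'b': node 3→4 (via fail)
i=16 'd': node 4→9
i=17 'c': node 9→10
i=18 'b': node 10→11
i=19 'd': node 11→12  → match P2@[15:19]
i=20 'c': node 12→10 (via fail)
i=21 'd': node 10→1 (via fail)
i=22 'd': node 1→1 (via fail)
i=23 'c': node 1→2
i=24 'a': node 2→19 (via fail)
i=25 'c': node 19→20
i=26 'a': node 20→21
i=27 'b': node 21→22  → match P4@[23:27]
i=28 'd': node 22→15 (via fail)
i=29 'd': node 15→1 (via fail)
i=30 'a': node 1→13 (via fail)
i=31 'b': node 13→14
i=32 'b': node 14→5 (via fail)
i=33 'c': node 5→6
i=34 'd': node 6→7
i=35 'a': node 7→8  → match P1@[31:35]
i=36 'b': node 8→14 (via fail)
i=37 'b': node 14→5 (via fail)
i=38 'b': node 5→5 (via fail)
i=39 'c': node 5→6
i=40 'd': node 6→7
i=41 'a': node 7→8  → match P1@[37:41]
i=42 'd': node 8→1 (via fail)
i=43 'c': node 1→2
i=44 'c': node 2→3  → match P0@[42:44]
i=45 'd': node 3→1 (via fail)
i=46 'd': node 1→1 (via fail)
i=47 'b': node 1→4 (via fail)
i=48 'c': node 4→18 (via fail)
i=49 'a': node 18→19
i=50 'c': node 19→20
i=51 'a': node 20→21
i=52 'b': node 21→22  → match P4@[48:52]
i=53 'd': node 22→15 (via fail)
i=54 'd': node 15→1 (via fail)
i=55 'd': node 1→1 (via fail)
i=56 'd': node 1→1 (via fail)
i=57 'a': node 1→13 (via fail)

Result: [[8,2],[14,0],[19,2],[27,4],[35,1],[41,1],[44,0],[52,4]]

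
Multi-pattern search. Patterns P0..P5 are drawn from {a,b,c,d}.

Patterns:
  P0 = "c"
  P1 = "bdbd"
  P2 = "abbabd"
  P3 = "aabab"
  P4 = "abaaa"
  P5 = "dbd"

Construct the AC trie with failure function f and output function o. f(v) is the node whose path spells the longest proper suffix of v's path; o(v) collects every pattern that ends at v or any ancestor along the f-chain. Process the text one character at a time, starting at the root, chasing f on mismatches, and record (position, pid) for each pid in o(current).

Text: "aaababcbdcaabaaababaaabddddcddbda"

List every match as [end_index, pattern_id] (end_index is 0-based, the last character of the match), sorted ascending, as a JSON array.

Build:
Trie nodes:
  n0 'ε': a→6 b→2 c→1 d→19
  n1 'c': ·  ←P0
  n2 'b': d→3
  n3 'bd': b→4
  n4 'bdb': d→5
  n5 'bdbd': ·  ←P1
  n6 'a': a→12 b→7
  n7 'ab': a→16 b→8
  n8 'abb': a→9
  n9 'abba': b→10
  n10 'abbab': d→11
  n11 'abbabd': ·  ←P2
  n12 'aa': b→13
  n13 'aab': a→14
  n14 'aaba': b→15
  n15 'aabab': ·  ←P3
  n16 'aba': a→17
  n17 'abaa': a→18
  n18 'abaaa': ·  ←P4
  n19 'd': b→20
  n20 'db': d→21
  n21 'dbd': ·  ←P5

Failure links (BFS by depth):
  n1('c'): parent n0 fail=0; on 'c' 0 → fail=0;  out {0}∪∅={0}
  n2('b'): parent n0 fail=0; on 'b' 0 → fail=0;  out ∅∪∅=∅
  n6('a'): parent n0 fail=0; on 'a' 0 → fail=0;  out ∅∪∅=∅
  n19('d'): parent n0 fail=0; on 'd' 0 → fail=0;  out ∅∪∅=∅
  n3('bd'): parent n2 fail=0; on 'd' 0 → fail=19;  out ∅∪∅=∅
  n7('ab'): parent n6 fail=0; on 'b' 0 → fail=2;  out ∅∪∅=∅
  n12('aa'): parent n6 fail=0; on 'a' 0 → fail=6;  out ∅∪∅=∅
  n20('db'): parent n19 fail=0; on 'b' 0 → fail=2;  out ∅∪∅=∅
  n4('bdb'): parent n3 fail=19; on 'b' 19 → fail=20;  out ∅∪∅=∅
  n8('abb'): parent n7 fail=2; on 'b' 2→0 → fail=2;  out ∅∪∅=∅
  n13('aab'): parent n12 fail=6; on 'b' 6 → fail=7;  out ∅∪∅=∅
  n16('aba'): parent n7 fail=2; on 'a' 2→0 → fail=6;  out ∅∪∅=∅
  n21('dbd'): parent n20 fail=2; on 'd' 2 → fail=3;  out {5}∪∅={5}
  n5('bdbd'): parent n4 fail=20; on 'd' 20 → fail=21;  out {1}∪{5}={1,5}
  n9('abba'): parent n8 fail=2; on 'a' 2→0 → fail=6;  out ∅∪∅=∅
  n14('aaba'): parent n13 fail=7; on 'a' 7 → fail=16;  out ∅∪∅=∅
  n17('abaa'): parent n16 fail=6; on 'a' 6 → fail=12;  out ∅∪∅=∅
  n10('abbab'): parent n9 fail=6; on 'b' 6 → fail=7;  out ∅∪∅=∅
  n15('aabab'): parent n14 fail=16; on 'b' 16→6 → fail=7;  out {3}∪∅={3}
  n18('abaaa'): parent n17 fail=12; on 'a' 12→6 → fail=12;  out {4}∪∅={4}
  n11('abbabd'): parent n10 fail=7; on 'd' 7→2 → fail=3;  out {2}∪∅={2}

Run:
i=0 'a': node 0→6
i=1 'a': node 6→12
i=2 'a': node 12→12 (fail-walked)
i=3 'b': node 12→13
i=4 'a': node 13→14
i=5 'b': node 14→15  → match P3@[1:5]
i=6 'c': node 15→1 (fail-walked)  → match P0@[6:6]
i=7 'b': node 1→2 (fail-walked)
i=8 'd': node 2→3
i=9 'c': node 3→1 (fail-walked)  → match P0@[9:9]
i=10 'a': node 1→6 (fail-walked)
i=11 'a': node 6→12
i=12 'b': node 12→13
i=13 'a': node 13→14
i=14 'a': node 14→17 (fail-walked)
i=15 'a': node 17→18  → match P4@[11:15]
i=16 'b': node 18→13 (fail-walked)
i=17 'a': node 13→14
i=18 'b': node 14→15  → match P3@[14:18]
i=19 'a': node 15→16 (fail-walked)
i=20 'a': node 16→17
i=21 'a': node 17→18  → match P4@[17:21]
i=22 'b': node 18→13 (fail-walked)
i=23 'd': node 13→3 (fail-walked)
i=24 'd': node 3→19 (fail-walked)
i=25 'd': node 19→19 (fail-walked)
i=26 'd': node 19→19 (fail-walked)
i=27 'c': node 19→1 (fail-walked)  → match P0@[27:27]
i=28 'd': node 1→19 (fail-walked)
i=29 'd': node 19→19 (fail-walked)
i=30 'b': node 19→20
i=31 'd': node 20→21  → match P5@[29:31]
i=32 'a': node 21→6 (fail-walked)

Result: [[5,3],[6,0],[9,0],[15,4],[18,3],[21,4],[27,0],[31,5]]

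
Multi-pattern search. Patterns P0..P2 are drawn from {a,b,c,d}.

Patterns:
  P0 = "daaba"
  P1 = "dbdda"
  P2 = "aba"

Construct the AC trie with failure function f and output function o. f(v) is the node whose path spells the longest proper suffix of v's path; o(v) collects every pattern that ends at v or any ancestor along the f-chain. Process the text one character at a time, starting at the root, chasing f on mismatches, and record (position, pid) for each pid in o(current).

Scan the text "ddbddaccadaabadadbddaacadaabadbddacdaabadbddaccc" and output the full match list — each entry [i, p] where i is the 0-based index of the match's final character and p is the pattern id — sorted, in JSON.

Construct AC machine:
Trie (insert patterns):
  0='ε' goto a→10 d→1
  1='d' goto a→2 b→6
  2='da' goto a→3
  3='daa' goto b→4
  4='daab' goto a→5
  5='daaba' goto ·  [P0 ends]
  6='db' goto d→7
  7='dbd' goto d→8
  8='dbdd' goto a→9
  9='dbdda' goto ·  [P1 ends]
  10='a' goto b→11
  11='ab' goto a→12
  12='aba' goto ·  [P2 ends]

Failure links (BFS by depth):
  n1('d'): parent n0 fail=0; on 'd' 0 → fail=0;  out ∅∪∅=∅
  n10('a'): parent n0 fail=0; on 'a' 0 → fail=0;  out ∅∪∅=∅
  n2('da'): parent n1 fail=0; on 'a' 0 → fail=10;  out ∅∪∅=∅
  n6('db'): parent n1 fail=0; on 'b' 0 → fail=0;  out ∅∪∅=∅
  n11('ab'): parent n10 fail=0; on 'b' 0 → fail=0;  out ∅∪∅=∅
  n3('daa'): parent n2 fail=10; on 'a' 10→0 → fail=10;  out ∅∪∅=∅
  n7('dbd'): parent n6 fail=0; on 'd' 0 → fail=1;  out ∅∪∅=∅
  n12('aba'): parent n11 fail=0; on 'a' 0 → fail=10;  out {2}∪∅={2}
  n4('daab'): parent n3 fail=10; on 'b' 10 → fail=11;  out ∅∪∅=∅
  n8('dbdd'): parent n7 fail=1; on 'd' 1→0 → fail=1;  out ∅∪∅=∅
  n5('daaba'): parent n4 fail=11; on 'a' 11 → fail=12;  out {0}∪{2}={0,2}
  n9('dbdda'): parent n8 fail=1; on 'a' 1 → fail=2;  out {1}∪∅={1}

Text stream:
i=0 'd': node 0→1
i=1 'd': node 1→1 ·f
i=2 'b': node 1→6
i=3 'd': node 6→7
i=4 'd': node 7→8
i=5 'a': node 8→9  ** P1@[1:5]
i=6 'c': node 9→0 ·f
i=7 'c': node 0→0
i=8 'a': node 0→10
i=9 'd': node 10→1 ·f
i=10 'a': node 1→2
i=11 'a': node 2→3
i=12 'b': node 3→4
i=13 'a': node 4→5  ** P0@[9:13],P2@[11:13]
i=14 'd': node 5→1 ·f
i=15 'a': node 1→2
i=16 'd': node 2→1 ·f
i=17 'b': node 1→6
i=18 'd': node 6→7
i=19 'd': node 7→8
i=20 'a': node 8→9  ** P1@[16:20]
i=21 'a': node 9→3 ·f
i=22 'c': node 3→0 ·f
i=23 'a': node 0→10
i=24 'd': node 10→1 ·f
i=25 'a': node 1→2
i=26 'a': node 2→3
i=27 'b': node 3→4
i=28 'a': node 4→5  ** P0@[24:28],P2@[26:28]
i=29 'd': node 5→1 ·f
i=30 'b': node 1→6
i=31 'd': node 6→7
i=32 'd': node 7→8
i=33 'a': node 8→9  ** P1@[29:33]
i=34 'c': node 9→0 ·f
i=35 'd': node 0→1
i=36 'a': node 1→2
i=37 'a': node 2→3
i=38 'b': node 3→4
i=39 'a': node 4→5  ** P0@[35:39],P2@[37:39]
i=40 'd': node 5→1 ·f
i=41 'b': node 1→6
i=42 'd': node 6→7
i=43 'd': node 7→8
i=44 'a': node 8→9  ** P1@[40:44]
i=45 'c': node 9→0 ·f
i=46 'c': node 0→0
i=47 'c': node 0→0

All matches (sorted): [[5,1],[13,0],[13,2],[20,1],[28,0],[28,2],[33,1],[39,0],[39,2],[44,1]]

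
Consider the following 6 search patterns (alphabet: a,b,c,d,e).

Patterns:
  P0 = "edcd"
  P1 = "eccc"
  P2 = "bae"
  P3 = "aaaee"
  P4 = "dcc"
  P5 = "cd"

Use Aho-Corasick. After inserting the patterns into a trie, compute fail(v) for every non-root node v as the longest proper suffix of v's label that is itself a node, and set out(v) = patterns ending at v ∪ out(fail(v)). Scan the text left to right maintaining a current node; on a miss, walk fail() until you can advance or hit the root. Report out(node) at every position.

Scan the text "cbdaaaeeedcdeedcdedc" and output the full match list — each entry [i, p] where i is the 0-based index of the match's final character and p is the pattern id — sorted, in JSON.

Build automaton:
Trie (insert patterns):
  n0 'ε': a→11 b→8 c→19 d→16 e→1
  n1 'e': c→5 d→2
  n2 'ed': c→3
  n3 'edc': d→4
  n4 'edcd': ·  ←P0
  n5 'ec': c→6
  n6 'ecc': c→7
  n7 'eccc': ·  ←P1
  n8 'b': a→9
  n9 'ba': e→10
  n10 'bae': ·  ←P2
  n11 'a': a→12
  n12 'aa': a→13
  n13 'aaa': e→14
  n14 'aaae': e→15
  n15 'aaaee': ·  ←P3
  n16 'd': c→17
  n17 'dc': c→18
  n18 'dcc': ·  ←P4
  n19 'c': d→20
  n20 'cd': ·  ←P5

Failure links (BFS by depth):
  fail(1) 'e': from fail(0)=0 chase 'e': 0 ⇒ 0;  out=∅∪out(0)=∅
  fail(8) 'b': from fail(0)=0 chase 'b': 0 ⇒ 0;  out=∅∪out(0)=∅
  fail(11) 'a': from fail(0)=0 chase 'a': 0 ⇒ 0;  out=∅∪out(0)=∅
  fail(16) 'd': from fail(0)=0 chase 'd': 0 ⇒ 0;  out=∅∪out(0)=∅
  fail(19) 'c': from fail(0)=0 chase 'c': 0 ⇒ 0;  out=∅∪out(0)=∅
  fail(2) 'ed': from fail(1)=0 chase 'd': 0 ⇒ 16;  out=∅∪out(16)=∅
  fail(5) 'ec': from fail(1)=0 chase 'c': 0 ⇒ 19;  out=∅∪out(19)=∅
  fail(9) 'ba': from fail(8)=0 chase 'a': 0 ⇒ 11;  out=∅∪out(11)=∅
  fail(12) 'aa': from fail(11)=0 chase 'a': 0 ⇒ 11;  out=∅∪out(11)=∅
  fail(17) 'dc': from fail(16)=0 chase 'c': 0 ⇒ 19;  out=∅∪out(19)=∅
  fail(20) 'cd': from fail(19)=0 chase 'd': 0 ⇒ 16;  out={5}∪out(16)={5}
  fail(3) 'edc': from fail(2)=16 chase 'c': 16 ⇒ 17;  out=∅∪out(17)=∅
  fail(6) 'ecc': from fail(5)=19 chase 'c': 19→0 ⇒ 19;  out=∅∪out(19)=∅
  fail(10) 'bae': from fail(9)=11 chase 'e': 11→0 ⇒ 1;  out={2}∪out(1)={2}
  fail(13) 'aaa': from fail(12)=11 chase 'a': 11 ⇒ 12;  out=∅∪out(12)=∅
  fail(18) 'dcc': from fail(17)=19 chase 'c': 19→0 ⇒ 19;  out={4}∪out(19)={4}
  fail(4) 'edcd': from fail(3)=17 chase 'd': 17→19 ⇒ 20;  out={0}∪out(20)={0,5}
  fail(7) 'eccc': from fail(6)=19 chase 'c': 19→0 ⇒ 19;  out={1}∪out(19)={1}
  fail(14) 'aaae': from fail(13)=12 chase 'e': 12→11→0 ⇒ 1;  out=∅∪out(1)=∅
  fail(15) 'aaaee': from fail(14)=1 chase 'e': 1→0 ⇒ 1;  out={3}∪out(1)={3}

Text stream:
[0] read 'c'  n0⇒n19
[1] read 'b'  n19⇒n8 (via fail)
[2] read 'd'  n8⇒n16 (via fail)
[3] read 'a'  n16⇒n11 (via fail)
[4] read 'a'  n11⇒n12
[5] read 'a'  n12⇒n13
[6] read 'e'  n13⇒n14
[7] read 'e'  n14⇒n15  emit P3@[3:7]
[8] read 'e'  n15⇒n1 (via fail)
[9] read 'd'  n1⇒n2
[10] read 'c'  n2⇒n3
[11] read 'd'  n3⇒n4  emit P0@[8:11],P5@[10:11]
[12] read 'e'  n4⇒n1 (via fail)
[13] read 'e'  n1⇒n1 (via fail)
[14] read 'd'  n1⇒n2
[15] read 'c'  n2⇒n3
[16] read 'd'  n3⇒n4  emit P0@[13:16],P5@[15:16]
[17] read 'e'  n4⇒n1 (via fail)
[18] read 'd'  n1⇒n2
[19] read 'c'  n2⇒n3

All matches (sorted): [[7,3],[11,0],[11,5],[16,0],[16,5]]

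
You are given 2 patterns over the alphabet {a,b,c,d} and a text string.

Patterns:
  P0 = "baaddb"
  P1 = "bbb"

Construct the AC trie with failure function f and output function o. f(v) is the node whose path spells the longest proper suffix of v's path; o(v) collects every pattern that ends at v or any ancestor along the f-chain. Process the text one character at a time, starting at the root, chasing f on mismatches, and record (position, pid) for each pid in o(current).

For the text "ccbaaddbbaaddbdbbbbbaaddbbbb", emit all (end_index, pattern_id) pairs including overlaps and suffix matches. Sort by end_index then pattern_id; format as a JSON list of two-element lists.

Construct AC machine:
Trie nodes:
  0='ε' goto b→1
  1='b' goto a→2 b→7
  2='ba' goto a→3
  3='baa' goto d→4
  4='baad' goto d→5
  5='baadd' goto b→6
  6='baaddb' goto ·  ←P0
  7='bb' goto b→8
  8='bbb' goto ·  ←P1

BFS fail/out derivation:
  n1('b'): parent n0 fail=0; on 'b' 0 → fail=0;  out ∅∪∅=∅
  n2('ba'): parent n1 fail=0; on 'a' 0 → fail=0;  out ∅∪∅=∅
  n7('bb'): parent n1 fail=0; on 'b' 0 → fail=1;  out ∅∪∅=∅
  n3('baa'): parent n2 fail=0; on 'a' 0 → fail=0;  out ∅∪∅=∅
  n8('bbb'): parent n7 fail=1; on 'b' 1 → fail=7;  out {1}∪∅={1}
  n4('baad'): parent n3 fail=0; on 'd' 0 → fail=0;  out ∅∪∅=∅
  n5('baadd'): parent n4 fail=0; on 'd' 0 → fail=0;  out ∅∪∅=∅
  n6('baaddb'): parent n5 fail=0; on 'b' 0 → fail=1;  out {0}∪∅={0}

Run:
i=0 'c': node 0→0
i=1 'c': node 0→0
i=2 'b': node 0→1
i=3 'a': node 1→2
i=4 'a': node 2→3
i=5 'd': node 3→4
i=6 'd': node 4→5
i=7 'b': node 5→6  ** P0@[2:7]
i=8 'b': node 6→7 ·f
i=9 'a': node 7→2 ·f
i=10 'a': node 2→3
i=11 'd': node 3→4
i=12 'd': node 4→5
i=13 'b': node 5→6  ** P0@[8:13]
i=14 'd': node 6→0 ·f
i=15 'b': node 0→1
i=16 'b': node 1→7
i=17 'b': node 7→8  ** P1@[15:17]
i=18 'b': node 8→8 ·f  ** P1@[16:18]
i=19 'b': node 8→8 ·f  ** P1@[17:19]
i=20 'a': node 8→2 ·f
i=21 'a': node 2→3
i=22 'd': node 3→4
i=23 'd': node 4→5
i=24 'b': node 5→6  ** P0@[19:24]
i=25 'b': node 6→7 ·f
i=26 'b': node 7→8  ** P1@[24:26]
i=27 'b': node 8→8 ·f  ** P1@[25:27]

Matches: [[7,0],[13,0],[17,1],[18,1],[19,1],[24,0],[26,1],[27,1]]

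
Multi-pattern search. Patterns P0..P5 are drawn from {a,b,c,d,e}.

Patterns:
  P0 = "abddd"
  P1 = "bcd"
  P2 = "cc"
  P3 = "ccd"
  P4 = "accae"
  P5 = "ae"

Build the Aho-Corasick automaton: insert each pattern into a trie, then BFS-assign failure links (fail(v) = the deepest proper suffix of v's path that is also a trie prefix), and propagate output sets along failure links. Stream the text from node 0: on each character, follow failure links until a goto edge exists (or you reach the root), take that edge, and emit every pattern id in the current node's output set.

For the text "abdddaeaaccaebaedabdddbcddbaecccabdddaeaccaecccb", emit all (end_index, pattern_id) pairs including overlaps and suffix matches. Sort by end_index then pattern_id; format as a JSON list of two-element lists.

Build automaton:
Trie (insert patterns):
  0='ε' goto a→1 b→6 c→9
  1='a' goto b→2 c→12 e→16
  2='ab' goto d→3
  3='abd' goto d→4
  4='abdd' goto d→5
  5='abddd' goto ·  [P0 ends]
  6='b' goto c→7
  7='bc' goto d→8
  8='bcd' goto ·  [P1 ends]
  9='c' goto c→10
  10='cc' goto d→11  [P2 ends]
  11='ccd' goto ·  [P3 ends]
  12='ac' goto c→13
  13='acc' goto a→14
  14='acca' goto e→15
  15='accae' goto ·  [P4 ends]
  16='ae' goto ·  [P5 ends]

Failure links (BFS by depth):
  n1('a'): parent n0 fail=0; on 'a' 0 → fail=0;  out ∅∪∅=∅
  n6('b'): parent n0 fail=0; on 'b' 0 → fail=0;  out ∅∪∅=∅
  n9('c'): parent n0 fail=0; on 'c' 0 → fail=0;  out ∅∪∅=∅
  n2('ab'): parent n1 fail=0; on 'b' 0 → fail=6;  out ∅∪∅=∅
  n7('bc'): parent n6 fail=0; on 'c' 0 → fail=9;  out ∅∪∅=∅
  n10('cc'): parent n9 fail=0; on 'c' 0 → fail=9;  out {2}∪∅={2}
  n12('ac'): parent n1 fail=0; on 'c' 0 → fail=9;  out ∅∪∅=∅
  n16('ae'): parent n1 fail=0; on 'e' 0 → fail=0;  out {5}∪∅={5}
  n3('abd'): parent n2 fail=6; on 'd' 6→0 → fail=0;  out ∅∪∅=∅
  n8('bcd'): parent n7 fail=9; on 'd' 9→0 → fail=0;  out {1}∪∅={1}
  n11('ccd'): parent n10 fail=9; on 'd' 9→0 → fail=0;  out {3}∪∅={3}
  n13('acc'): parent n12 fail=9; on 'c' 9 → fail=10;  out ∅∪{2}={2}
  n4('abdd'): parent n3 fail=0; on 'd' 0 → fail=0;  out ∅∪∅=∅
  n14('acca'): parent n13 fail=10; on 'a' 10→9→0 → fail=1;  out ∅∪∅=∅
  n5('abddd'): parent n4 fail=0; on 'd' 0 → fail=0;  out {0}∪∅={0}
  n15('accae'): parent n14 fail=1; on 'e' 1 → fail=16;  out {4}∪{5}={4,5}

Scan:
pos 0 'a': at 1
pos 1 'b': at 2
pos 2 'd': at 3
pos 3 'd': at 4
pos 4 'd': at 5  → match P0@[0:4]
pos 5 'a': at 1 ·f
pos 6 'e': at 16  → match P5@[5:6]
pos 7 'a': at 1 ·f
pos 8 'a': at 1 ·f
pos 9 'c': at 12
pos 10 'c': at 13  → match P2@[9:10]
pos 11 'a': at 14
pos 12 'e': at 15  → match P4@[8:12],P5@[11:12]
pos 13 'b': at 6 ·f
pos 14 'a': at 1 ·f
pos 15 'e': at 16  → match P5@[14:15]
pos 16 'd': at 0 ·f
pos 17 'a': at 1
pos 18 'b': at 2
pos 19 'd': at 3
pos 20 'd': at 4
pos 21 'd': at 5  → match P0@[17:21]
pos 22 'b': at 6 ·f
pos 23 'c': at 7
pos 24 'd': at 8  → match P1@[22:24]
pos 25 'd': at 0 ·f
pos 26 'b': at 6
pos 27 'a': at 1 ·f
pos 28 'e': at 16  → match P5@[27:28]
pos 29 'c': at 9 ·f
pos 30 'c': at 10  → match P2@[29:30]
pos 31 'c': at 10 ·f  → match P2@[30:31]
pos 32 'a': at 1 ·f
pos 33 'b': at 2
pos 34 'd': at 3
pos 35 'd': at 4
pos 36 'd': at 5  → match P0@[32:36]
pos 37 'a': at 1 ·f
pos 38 'e': at 16  → match P5@[37:38]
pos 39 'a': at 1 ·f
pos 40 'c': at 12
pos 41 'c': at 13  → match P2@[40:41]
pos 42 'a': at 14
pos 43 'e': at 15  → match P4@[39:43],P5@[42:43]
pos 44 'c': at 9 ·f
pos 45 'c': at 10  → match P2@[44:45]
pos 46 'c': at 10 ·f  → match P2@[45:46]
pos 47 'b': at 6 ·f

All matches (sorted): [[4,0],[6,5],[10,2],[12,4],[12,5],[15,5],[21,0],[24,1],[28,5],[30,2],[31,2],[36,0],[38,5],[41,2],[43,4],[43,5],[45,2],[46,2]]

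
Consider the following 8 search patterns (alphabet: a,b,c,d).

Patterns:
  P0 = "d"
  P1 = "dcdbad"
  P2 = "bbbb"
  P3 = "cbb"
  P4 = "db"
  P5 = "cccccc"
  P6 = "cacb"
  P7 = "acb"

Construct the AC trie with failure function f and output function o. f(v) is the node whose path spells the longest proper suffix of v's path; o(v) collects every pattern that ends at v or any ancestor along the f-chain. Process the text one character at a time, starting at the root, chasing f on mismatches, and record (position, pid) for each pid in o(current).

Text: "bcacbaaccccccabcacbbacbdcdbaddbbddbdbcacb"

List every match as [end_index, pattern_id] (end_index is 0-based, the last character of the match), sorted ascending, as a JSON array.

Construct AC machine:
Trie (insert patterns):
  n0 'ε': a→23 b→7 c→11 d→1
  n1 'd': b→14 c→2  ←P0
  n2 'dc': d→3
  n3 'dcd': b→4
  n4 'dcdb': a→5
  n5 'dcdba': d→6
  n6 'dcdbad': ·  ←P1
  n7 'b': b→8
  n8 'bb': b→9
  n9 'bbb': b→10
  n10 'bbbb': ·  ←P2
  n11 'c': a→20 b→12 c→15
  n12 'cb': b→13
  n13 'cbb': ·  ←P3
  n14 'db': ·  ←P4
  n15 'cc': c→16
  n16 'ccc': c→17
  n17 'cccc': c→18
  n18 'ccccc': c→19
  n19 'cccccc': ·  ←P5
  n20 'ca': c→21
  n21 'cac': b→22
  n22 'cacb': ·  ←P6
  n23 'a': c→24
  n24 'ac': b→25
  n25 'acb': ·  ←P7

BFS fail/out derivation:
  n1('d'): parent n0 fail=0; on 'd' 0 → fail=0;  out {0}∪∅={0}
  n7('b'): parent n0 fail=0; on 'b' 0 → fail=0;  out ∅∪∅=∅
  n11('c'): parent n0 fail=0; on 'c' 0 → fail=0;  out ∅∪∅=∅
  n23('a'): parent n0 fail=0; on 'a' 0 → fail=0;  out ∅∪∅=∅
  n2('dc'): parent n1 fail=0; on 'c' 0 → fail=11;  out ∅∪∅=∅
  n8('bb'): parent n7 fail=0; on 'b' 0 → fail=7;  out ∅∪∅=∅
  n12('cb'): parent n11 fail=0; on 'b' 0 → fail=7;  out ∅∪∅=∅
  n14('db'): parent n1 fail=0; on 'b' 0 → fail=7;  out {4}∪∅={4}
  n15('cc'): parent n11 fail=0; on 'c' 0 → fail=11;  out ∅∪∅=∅
  n20('ca'): parent n11 fail=0; on 'a' 0 → fail=23;  out ∅∪∅=∅
  n24('ac'): parent n23 fail=0; on 'c' 0 → fail=11;  out ∅∪∅=∅
  n3('dcd'): parent n2 fail=11; on 'd' 11→0 → fail=1;  out ∅∪{0}={0}
  n9('bbb'): parent n8 fail=7; on 'b' 7 → fail=8;  out ∅∪∅=∅
  n13('cbb'): parent n12 fail=7; on 'b' 7 → fail=8;  out {3}∪∅={3}
  n16('ccc'): parent n15 fail=11; on 'c' 11 → fail=15;  out ∅∪∅=∅
  n21('cac'): parent n20 fail=23; on 'c' 23 → fail=24;  out ∅∪∅=∅
  n25('acb'): parent n24 fail=11; on 'b' 11 → fail=12;  out {7}∪∅={7}
  n4('dcdb'): parent n3 fail=1; on 'b' 1 → fail=14;  out ∅∪{4}={4}
  n10('bbbb'): parent n9 fail=8; on 'b' 8 → fail=9;  out {2}∪∅={2}
  n17('cccc'): parent n16 fail=15; on 'c' 15 → fail=16;  out ∅∪∅=∅
  n22('cacb'): parent n21 fail=24; on 'b' 24 → fail=25;  out {6}∪{7}={6,7}
  n5('dcdba'): parent n4 fail=14; on 'a' 14→7→0 → fail=23;  out ∅∪∅=∅
  n18('ccccc'): parent n17 fail=16; on 'c' 16 → fail=17;  out ∅∪∅=∅
  n6('dcdbad'): parent n5 fail=23; on 'd' 23→0 → fail=1;  out {1}∪{0}={0,1}
  n19('cccccc'): parent n18 fail=17; on 'c' 17 → fail=18;  out {5}∪∅={5}

Text stream:
pos 0 'b': at 7
pos 1 'c': at 11 ·f
pos 2 'a': at 20
pos 3 'c': at 21
pos 4 'b': at 22  ** P6@[1:4],P7@[2:4]
pos 5 'a': at 23 ·f
pos 6 'a': at 23 ·f
pos 7 'c': at 24
pos 8 'c': at 15 ·f
pos 9 'c': at 16
pos 10 'c': at 17
pos 11 'c': at 18
pos 12 'c': at 19  ** P5@[7:12]
pos 13 'a': at 20 ·f
pos 14 'b': at 7 ·f
pos 15 'c': at 11 ·f
pos 16 'a': at 20
pos 17 'c': at 21
pos 18 'b': at 22  ** P6@[15:18],P7@[16:18]
pos 19 'b': at 13 ·f  ** P3@[17:19]
pos 20 'a': at 23 ·f
pos 21 'c': at 24
pos 22 'b': at 25  ** P7@[20:22]
pos 23 'd': at 1 ·f  ** P0@[23:23]
pos 24 'c': at 2
pos 25 'd': at 3  ** P0@[25:25]
pos 26 'b': at 4  ** P4@[25:26]
pos 27 'a': at 5
pos 28 'd': at 6  ** P0@[28:28],P1@[23:28]
pos 29 'd': at 1 ·f  ** P0@[29:29]
pos 30 'b': at 14  ** P4@[29:30]
pos 31 'b': at 8 ·f
pos 32 'd': at 1 ·f  ** P0@[32:32]
pos 33 'd': at 1 ·f  ** P0@[33:33]
pos 34 'b': at 14  ** P4@[33:34]
pos 35 'd': at 1 ·f  ** P0@[35:35]
pos 36 'b': at 14  ** P4@[35:36]
pos 37 'c': at 11 ·f
pos 38 'a': at 20
pos 39 'c': at 21
pos 40 'b': at 22  ** P6@[37:40],P7@[38:40]

All matches (sorted): [[4,6],[4,7],[12,5],[18,6],[18,7],[19,3],[22,7],[23,0],[25,0],[26,4],[28,0],[28,1],[29,0],[30,4],[32,0],[33,0],[34,4],[35,0],[36,4],[40,6],[40,7]]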